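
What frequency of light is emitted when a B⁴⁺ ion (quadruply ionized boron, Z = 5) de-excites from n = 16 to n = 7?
1.3572e+15 Hz

First, find the transition energy:
E_16 = -13.6057 × 5² / 16² = -1.3286816 eV
E_7 = -13.6057 × 5² / 7² = -6.9416837 eV
|ΔE| = |E_7 - E_16| = 5.6130021 eV

Convert to Joules: E = 5.6130021 eV × (1.602177 × 10⁻¹⁹ J/eV) = 8.993023e-19 J

Using E = hf:
f = E/h = 8.993023e-19 J / (6.62607 × 10⁻³⁴ J·s)
f = 1.3572e+15 Hz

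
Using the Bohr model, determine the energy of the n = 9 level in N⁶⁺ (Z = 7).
-8.230609 eV

For hydrogen-like ions, the energy levels scale with Z²:
E_n = -13.6057 Z² / n² eV

For N⁶⁺ (Z = 7) at n = 9:
E_9 = -13.6057 × 7² / 9²
E_9 = -13.6057 × 49 / 81
E_9 = -666.6793 / 81
E_9 = -8.230609 eV

The energy is 49 times more negative than hydrogen at the same n due to the stronger nuclear charge.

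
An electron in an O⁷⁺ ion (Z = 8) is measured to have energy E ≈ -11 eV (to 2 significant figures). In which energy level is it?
n = 9

The exact energy levels follow E_n = -13.6057 Z² / n² eV with Z = 8.

The measured value (-11 eV) is reported to only 2 significant figures, so we must test candidate n values and see which one matches to that precision.

Candidate energies:
  n = 7:  E = -13.6057 × 8² / 7² = -17.77071 eV
  n = 8:  E = -13.6057 × 8² / 8² = -13.60570 eV
  n = 9:  E = -13.6057 × 8² / 9² = -10.75018 eV  ← matches
  n = 10:  E = -13.6057 × 8² / 10² = -8.70765 eV
  n = 11:  E = -13.6057 × 8² / 11² = -7.19640 eV

Checking against the measurement of -11 eV (2 sig figs), only n = 9 agrees:
E_9 = -10.75018 eV, which rounds to -11 eV ✓

Therefore n = 9.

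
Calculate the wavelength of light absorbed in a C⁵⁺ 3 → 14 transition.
23.8781 nm

First, find the transition energy using E_n = -13.6057 Z² / n² eV:
E_3 = -13.6057 × 6² / 3² = -54.422800 eV
E_14 = -13.6057 × 6² / 14² = -2.499006 eV

Photon energy: |ΔE| = |E_14 - E_3| = 51.923794 eV

Convert to wavelength using E = hc/λ with hc = 1239.84 eV·nm:
λ = hc/E = 1239.84 eV·nm / 51.923794 eV
λ = 23.8781 nm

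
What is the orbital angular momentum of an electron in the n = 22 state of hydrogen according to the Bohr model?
2.320e-33 J·s (or 22ℏ)

In the Bohr model, angular momentum is quantized:
L = nℏ

where ℏ = h/(2π) = 1.05457e-34 J·s

For n = 22:
L = 22 × 1.05457e-34 J·s
L = 2.320e-33 J·s

This can also be written as L = 22ℏ.
The angular momentum is an integer multiple of the reduced Planck constant.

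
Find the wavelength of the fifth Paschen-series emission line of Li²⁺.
106.04 nm

The lines of a series are numbered from the longest wavelength (smallest ΔE) outward; the fifth line is the transition from n = n_f + 5 to n_f.
The Paschen series has all transitions ending at n_f = 3.

For Li²⁺ (Z = 3), the fifth line (ε-line) is the jump from n = 8 to n = 3:
E_8 = -13.6057 × 3² / 8² = -1.91330 eV
E_3 = -13.6057 × 3² / 3² = -13.60570 eV
ΔE = E_8 - E_3 = 11.69240 eV

λ = hc/E = 1239.84 eV·nm / 11.69240 eV
λ = 106.04 nm

This is the ε-line of the Paschen series in Li²⁺.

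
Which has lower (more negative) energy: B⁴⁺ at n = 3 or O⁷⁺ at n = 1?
O⁷⁺ at n = 1 (E = -870.765 eV)

Using E_n = -13.6057 Z² / n² eV:

B⁴⁺ (Z = 5) at n = 3:
E = -13.6057 × 5² / 3² = -13.6057 × 25 / 9 = -37.793611 eV

O⁷⁺ (Z = 8) at n = 1:
E = -13.6057 × 8² / 1² = -13.6057 × 64 / 1 = -870.764800 eV

Since -870.764800 eV < -37.793611 eV,
O⁷⁺ at n = 1 is more tightly bound (requires more energy to ionize).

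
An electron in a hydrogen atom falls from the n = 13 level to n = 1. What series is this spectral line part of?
Lyman series

The spectral series in hydrogen are named based on the final (lower) energy level:
- Lyman series: n_final = 1 (ultraviolet)
- Balmer series: n_final = 2 (visible/near-UV)
- Paschen series: n_final = 3 (infrared)
- Brackett series: n_final = 4 (infrared)
- Pfund series: n_final = 5 (far infrared)

Since this transition ends at n = 1, it belongs to the Lyman series.

For reference, this 13 → 1 line has photon energy
ΔE = 13.6057 eV × (1/1² - 1/13²) = 13.52519 eV,
corresponding to wavelength λ = hc/ΔE = 1239.84 eV·nm / 13.52519 eV = 91.669 nm in the ultraviolet region.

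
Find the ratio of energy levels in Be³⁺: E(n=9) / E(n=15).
2.77778

Using E_n = -13.6057 Z² / n² eV with Z = 4:

E_9 = -13.6057 × 4² / 9² = -217.6912 / 81 = -2.68754567901 eV
E_15 = -13.6057 × 4² / 15² = -217.6912 / 225 = -0.96751644444 eV

The ratio is:
E_9/E_15 = (-2.68754567901) / (-0.96751644444)
E_9/E_15 = (-217.6912/81) / (-217.6912/225)
E_9/E_15 = 225/81
E_9/E_15 = 2.77778
(Note: the Z² factors cancel in the ratio.)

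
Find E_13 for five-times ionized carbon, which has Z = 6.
-2.90 eV

For hydrogen-like ions, the energy levels scale with Z²:
E_n = -13.6057 Z² / n² eV

For C⁵⁺ (Z = 6) at n = 13:
E_13 = -13.6057 × 6² / 13²
E_13 = -13.6057 × 36 / 169
E_13 = -489.8052 / 169
E_13 = -2.90 eV

The energy is 36 times more negative than hydrogen at the same n due to the stronger nuclear charge.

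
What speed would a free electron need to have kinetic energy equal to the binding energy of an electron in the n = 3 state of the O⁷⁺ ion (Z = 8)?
5.83e+06 m/s (or 1.945941% of c)

The binding energy at n = 3 for O⁷⁺ is:
E_3 = -13.6057 × 8²/3² = -96.75164444 eV
|E_3| = 96.75164444 eV

Convert to Joules:
KE = 96.75164444 eV × (1.602177 × 10⁻¹⁹ J/eV) = 1.5501e-17 J

Using KE = ½mv²:
v = √(2·KE/m_e)
v = √(2 × 1.5501e-17 J / 9.10938 × 10⁻³¹ kg)
v = 5.83e+06 m/s

This is approximately 1.945941% the speed of light.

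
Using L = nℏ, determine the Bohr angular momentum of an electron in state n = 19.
2.00e-33 J·s (or 19ℏ)

In the Bohr model, angular momentum is quantized:
L = nℏ

where ℏ = h/(2π) = 1.0546e-34 J·s

For n = 19:
L = 19 × 1.0546e-34 J·s
L = 2.00e-33 J·s

This can also be written as L = 19ℏ.
The angular momentum is an integer multiple of the reduced Planck constant.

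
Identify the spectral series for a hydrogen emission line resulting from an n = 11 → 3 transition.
Paschen series

The spectral series in hydrogen are named based on the final (lower) energy level:
- Lyman series: n_final = 1 (ultraviolet)
- Balmer series: n_final = 2 (visible/near-UV)
- Paschen series: n_final = 3 (infrared)
- Brackett series: n_final = 4 (infrared)
- Pfund series: n_final = 5 (far infrared)

Since this transition ends at n = 3, it belongs to the Paschen series.

For reference, this 11 → 3 line has photon energy
ΔE = 13.6057 eV × (1/3² - 1/11²) = 1.3993006428 eV,
corresponding to wavelength λ = hc/ΔE = 1239.84 eV·nm / 1.3993006428 eV = 886.042614 nm in the infrared region.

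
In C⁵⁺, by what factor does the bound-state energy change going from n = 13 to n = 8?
2.640625

Using E_n = -13.6057 Z² / n² eV with Z = 6:

E_8 = -13.6057 × 6² / 8² = -489.8052 / 64 = -7.653206250 eV
E_13 = -13.6057 × 6² / 13² = -489.8052 / 169 = -2.898255621 eV

The ratio is:
E_8/E_13 = (-7.653206250) / (-2.898255621)
E_8/E_13 = (-489.8052/64) / (-489.8052/169)
E_8/E_13 = 169/64
E_8/E_13 = 2.640625
(Note: the Z² factors cancel in the ratio.)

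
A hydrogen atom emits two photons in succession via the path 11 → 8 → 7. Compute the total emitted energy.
0.165224 eV

The energy levels of hydrogen are E_n = -13.6057 / n² eV.

First transition (11 → 8):
ΔE₁ = |E_8 - E_11|
ΔE₁ = |-0.212589062500 - (-0.112443801653)| = 0.100145261 eV

Second transition (8 → 7):
ΔE₂ = |E_7 - E_8|
ΔE₂ = |-0.277667346939 - (-0.212589062500)| = 0.065078284 eV

Total energy released:
E_total = ΔE₁ + ΔE₂ = 0.100145261 + 0.065078284 = 0.165224 eV

Note: This equals the direct transition 11 → 7: 0.165224 eV ✓
Energy is conserved regardless of the path taken.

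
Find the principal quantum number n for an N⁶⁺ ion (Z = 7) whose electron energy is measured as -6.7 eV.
n = 10

The exact energy levels follow E_n = -13.6057 Z² / n² eV with Z = 7.

The measured value (-6.7 eV) is reported to only 2 significant figures, so we must test candidate n values and see which one matches to that precision.

Candidate energies:
  n = 8:  E = -13.6057 × 7² / 8² = -10.41686 eV
  n = 9:  E = -13.6057 × 7² / 9² = -8.23061 eV
  n = 10:  E = -13.6057 × 7² / 10² = -6.66679 eV  ← matches
  n = 11:  E = -13.6057 × 7² / 11² = -5.50975 eV
  n = 12:  E = -13.6057 × 7² / 12² = -4.62972 eV

Checking against the measurement of -6.7 eV (2 sig figs), only n = 10 agrees:
E_10 = -6.66679 eV, which rounds to -6.7 eV ✓

Therefore n = 10.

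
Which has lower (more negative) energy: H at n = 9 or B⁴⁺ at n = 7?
B⁴⁺ at n = 7 (E = -6.94 eV)

Using E_n = -13.6057 Z² / n² eV:

H (Z = 1) at n = 9:
E = -13.6057 × 1² / 9² = -13.6057 × 1 / 81 = -0.16797 eV

B⁴⁺ (Z = 5) at n = 7:
E = -13.6057 × 5² / 7² = -13.6057 × 25 / 49 = -6.94168 eV

Since -6.94168 eV < -0.16797 eV,
B⁴⁺ at n = 7 is more tightly bound (requires more energy to ionize).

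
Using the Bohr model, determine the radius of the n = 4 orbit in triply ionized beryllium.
0.2117 nm (or 2.1167 Å)

The Bohr radius formula is:
r_n = n² a₀ / Z

where a₀ = 0.0529177 nm is the Bohr radius.

For Be³⁺ (Z = 4) at n = 4:
r_4 = 4² × 0.0529177 nm / 4
r_4 = 16 × 0.0529177 nm / 4
r_4 = 0.84668 nm / 4
r_4 = 0.2117 nm

The electron orbits at approximately 0.2117 nm from the nucleus.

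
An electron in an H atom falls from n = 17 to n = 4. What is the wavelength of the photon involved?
1543.4762 nm

First, find the transition energy using E_n = -13.6057 / n² eV:
E_17 = -13.6057 / 17² = -0.0470785467 eV
E_4 = -13.6057 / 4² = -0.8503562500 eV

Photon energy: |ΔE| = |E_4 - E_17| = 0.8032777033 eV

Convert to wavelength using E = hc/λ with hc = 1239.84 eV·nm:
λ = hc/E = 1239.84 eV·nm / 0.8032777033 eV
λ = 1543.4762 nm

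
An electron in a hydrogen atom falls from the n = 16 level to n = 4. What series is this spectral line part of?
Brackett series

The spectral series in hydrogen are named based on the final (lower) energy level:
- Lyman series: n_final = 1 (ultraviolet)
- Balmer series: n_final = 2 (visible/near-UV)
- Paschen series: n_final = 3 (infrared)
- Brackett series: n_final = 4 (infrared)
- Pfund series: n_final = 5 (far infrared)

Since this transition ends at n = 4, it belongs to the Brackett series.

For reference, this 16 → 4 line has photon energy
ΔE = 13.6057 eV × (1/4² - 1/16²) = 0.79720898438 eV,
corresponding to wavelength λ = hc/ΔE = 1239.84 eV·nm / 0.79720898438 eV = 1555.22582 nm in the infrared region.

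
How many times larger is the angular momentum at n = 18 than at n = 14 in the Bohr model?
1.2857

In the Bohr model, L_n = nℏ, so the ratio is purely the ratio of quantum numbers:

L_18/L_14 = 18ℏ / 14ℏ = 18/14 = 1.2857

The angular momentum scales linearly with n.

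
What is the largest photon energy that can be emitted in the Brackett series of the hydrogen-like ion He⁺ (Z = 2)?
3.4014 eV

The series limit corresponds to the transition from n = ∞ to n = 4.
This is the highest energy (shortest wavelength) transition in the Brackett series.

E_∞ = 0 eV
E_4 = -13.6057 × 2² / 4² = -3.4014 eV

Energy at series limit:
ΔE = E_∞ - E_4 = 0 - (-3.4014) = 3.4014 eV

This energy equals the ionization energy from the n = 4 state of He⁺.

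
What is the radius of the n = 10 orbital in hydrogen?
5.291772 nm (or 52.917721 Å)

The Bohr radius formula is:
r_n = n² a₀ / Z

where a₀ = 0.052917721 nm is the Bohr radius.

For H (Z = 1) at n = 10:
r_10 = 10² × 0.052917721 nm / 1
r_10 = 100 × 0.052917721 nm / 1
r_10 = 5.2917721 nm / 1
r_10 = 5.291772 nm

The electron orbits at approximately 5.291772 nm from the nucleus.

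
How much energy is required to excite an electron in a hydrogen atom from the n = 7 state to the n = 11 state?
0.17 eV

The energy levels of a hydrogen-like atom are E_n = -13.6057 eV / n².

Energy at n = 7: E_7 = -13.6057 / 7² = -0.27767 eV
Energy at n = 11: E_11 = -13.6057 / 11² = -0.11244 eV

The excitation energy is the difference:
ΔE = E_11 - E_7
ΔE = -0.11244 - (-0.27767)
ΔE = 0.17 eV

Since this is positive, energy must be absorbed (photon absorption).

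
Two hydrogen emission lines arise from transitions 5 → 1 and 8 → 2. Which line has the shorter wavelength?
5 → 1

Calculate the energy for each transition:

Transition 5 → 1:
ΔE₁ = |E_1 - E_5| = |-13.6057/1² - (-13.6057/5²)|
ΔE₁ = |-13.605700000 - (-0.544228000)| = 13.061472 eV

Transition 8 → 2:
ΔE₂ = |E_2 - E_8| = |-13.6057/2² - (-13.6057/8²)|
ΔE₂ = |-3.401425000 - (-0.212589063)| = 3.188836 eV

Since 13.061472 eV > 3.188836 eV, the transition 5 → 1 emits the more energetic photon.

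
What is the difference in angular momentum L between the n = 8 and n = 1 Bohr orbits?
7.38e-34 J·s (or 7ℏ)

In the Bohr model, L_n = nℏ where ℏ = 1.0546e-34 J·s.

L_8 = 8ℏ = 8.4368e-34 J·s
L_1 = 1ℏ = 1.0546e-34 J·s

ΔL = L_8 - L_1 = (8 - 1)ℏ = 7ℏ
ΔL = 7 × 1.0546e-34 J·s = 7.38e-34 J·s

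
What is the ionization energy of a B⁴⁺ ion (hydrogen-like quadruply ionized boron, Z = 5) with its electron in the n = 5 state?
13.605700 eV

The ionization energy is the energy needed to remove the electron completely (n → ∞).

For a hydrogen-like ion with Z = 5, E_n = -13.6057 Z² / n² eV.

At n = 5: E_5 = -13.6057 × 5² / 5² = -13.605700000 eV
At n = ∞: E_∞ = 0 eV

Ionization energy = E_∞ - E_5 = 0 - (-13.605700000) = 13.605700000 eV
Ionization energy ≈ 13.605700 eV

This is also called the binding energy of the electron in state n = 5.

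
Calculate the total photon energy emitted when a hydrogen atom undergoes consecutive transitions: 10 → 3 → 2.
3.2654 eV

The energy levels of hydrogen are E_n = -13.6057 / n² eV.

First transition (10 → 3):
ΔE₁ = |E_3 - E_10|
ΔE₁ = |-1.5117444444 - (-0.1360570000)| = 1.3756874 eV

Second transition (3 → 2):
ΔE₂ = |E_2 - E_3|
ΔE₂ = |-3.4014250000 - (-1.5117444444)| = 1.8896806 eV

Total energy released:
E_total = ΔE₁ + ΔE₂ = 1.3756874 + 1.8896806 = 3.2654 eV

Note: This equals the direct transition 10 → 2: 3.2654 eV ✓
Energy is conserved regardless of the path taken.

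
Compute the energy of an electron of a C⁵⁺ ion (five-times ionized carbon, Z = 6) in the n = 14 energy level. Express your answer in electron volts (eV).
-2.50 eV

The energy levels of a hydrogen-like atom are given by:
E_n = -13.6057 Z² / n² eV  (with Z = 6 for C⁵⁺)

For n = 14:
E_14 = -13.6057 × 6² / 14²
E_14 = -13.6057 × 36 / 196
E_14 = -2.50 eV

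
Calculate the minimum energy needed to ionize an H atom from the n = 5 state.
0.544228 eV

The ionization energy is the energy needed to remove the electron completely (n → ∞).

For hydrogen, E_n = -13.6057 eV / n².

At n = 5: E_5 = -13.6057 / 5² = -0.544228000 eV
At n = ∞: E_∞ = 0 eV

Ionization energy = E_∞ - E_5 = 0 - (-0.544228000) = 0.544228000 eV
Ionization energy ≈ 0.544228 eV

This is also called the binding energy of the electron in state n = 5.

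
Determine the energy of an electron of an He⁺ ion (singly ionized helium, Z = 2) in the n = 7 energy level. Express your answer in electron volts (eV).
-1.111 eV

The energy levels of a hydrogen-like atom are given by:
E_n = -13.6057 Z² / n² eV  (with Z = 2 for He⁺)

For n = 7:
E_7 = -13.6057 × 2² / 7²
E_7 = -13.6057 × 4 / 49
E_7 = -1.111 eV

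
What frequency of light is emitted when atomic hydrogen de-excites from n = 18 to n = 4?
1.95461e+14 Hz

First, find the transition energy:
E_18 = -13.6057 / 18² = -0.041992901 eV
E_4 = -13.6057 / 4² = -0.850356250 eV
|ΔE| = |E_4 - E_18| = 0.808363349 eV

Convert to Joules: E = 0.808363349 eV × (1.602177 × 10⁻¹⁹ J/eV) = 1.2951412e-19 J

Using E = hf:
f = E/h = 1.2951412e-19 J / (6.62607 × 10⁻³⁴ J·s)
f = 1.95461e+14 Hz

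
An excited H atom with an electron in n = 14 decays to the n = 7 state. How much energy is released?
0.2083 eV

The energy levels are E_n = -13.6057 eV / n².

Energy at n = 14: E_14 = -13.6057 / 14² = -0.0694168 eV
Energy at n = 7: E_7 = -13.6057 / 7² = -0.2776673 eV

For emission (electron falling to lower state), the photon energy is:
E_photon = E_14 - E_7 = |-0.0694168 - (-0.2776673)|
E_photon = 0.2083 eV

This energy is carried away by the emitted photon.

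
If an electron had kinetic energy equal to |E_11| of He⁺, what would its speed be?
3.978e+05 m/s (or 0.1327% of c)

The binding energy at n = 11 for He⁺ is:
E_11 = -13.6057 × 2²/11² = -0.4497752 eV
|E_11| = 0.4497752 eV

Convert to Joules:
KE = 0.4497752 eV × (1.602177 × 10⁻¹⁹ J/eV) = 7.20619e-20 J

Using KE = ½mv²:
v = √(2·KE/m_e)
v = √(2 × 7.20619e-20 J / 9.10938 × 10⁻³¹ kg)
v = 3.978e+05 m/s

This is approximately 0.1327% the speed of light.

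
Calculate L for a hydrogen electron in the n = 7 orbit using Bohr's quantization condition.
7.38200e-34 J·s (or 7ℏ)

In the Bohr model, angular momentum is quantized:
L = nℏ

where ℏ = h/(2π) = 1.0545718e-34 J·s

For n = 7:
L = 7 × 1.0545718e-34 J·s
L = 7.38200e-34 J·s

This can also be written as L = 7ℏ.
The angular momentum is an integer multiple of the reduced Planck constant.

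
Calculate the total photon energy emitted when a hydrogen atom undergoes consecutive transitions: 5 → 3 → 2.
2.85720 eV

The energy levels of hydrogen are E_n = -13.6057 / n² eV.

First transition (5 → 3):
ΔE₁ = |E_3 - E_5|
ΔE₁ = |-1.51174444444 - (-0.54422800000)| = 0.96751644 eV

Second transition (3 → 2):
ΔE₂ = |E_2 - E_3|
ΔE₂ = |-3.40142500000 - (-1.51174444444)| = 1.88968056 eV

Total energy released:
E_total = ΔE₁ + ΔE₂ = 0.96751644 + 1.88968056 = 2.85720 eV

Note: This equals the direct transition 5 → 2: 2.85720 eV ✓
Energy is conserved regardless of the path taken.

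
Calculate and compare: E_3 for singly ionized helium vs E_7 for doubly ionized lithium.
He⁺ at n = 3 (E = -6.046978 eV)

Using E_n = -13.6057 Z² / n² eV:

He⁺ (Z = 2) at n = 3:
E = -13.6057 × 2² / 3² = -13.6057 × 4 / 9 = -6.046977778 eV

Li²⁺ (Z = 3) at n = 7:
E = -13.6057 × 3² / 7² = -13.6057 × 9 / 49 = -2.499006122 eV

Since -6.046977778 eV < -2.499006122 eV,
He⁺ at n = 3 is more tightly bound (requires more energy to ionize).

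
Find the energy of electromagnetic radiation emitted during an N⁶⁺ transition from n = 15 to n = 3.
71.11246 eV

The energy levels are E_n = -13.6057 Z² eV / n².

Energy at n = 15: E_15 = -13.6057 × 7² / 15² = -2.96301911 eV
Energy at n = 3: E_3 = -13.6057 × 7² / 3² = -74.07547778 eV

For emission (electron falling to lower state), the photon energy is:
E_photon = E_15 - E_3 = |-2.96301911 - (-74.07547778)|
E_photon = 71.11246 eV

This energy is carried away by the emitted photon.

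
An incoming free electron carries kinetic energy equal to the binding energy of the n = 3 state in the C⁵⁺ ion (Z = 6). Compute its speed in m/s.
4.38e+06 m/s (or 1.46% of c)

The binding energy at n = 3 for C⁵⁺ is:
E_3 = -13.6057 × 6²/3² = -54.4228 eV
|E_3| = 54.4228 eV

Convert to Joules:
KE = 54.4228 eV × (1.602177 × 10⁻¹⁹ J/eV) = 8.7195e-18 J

Using KE = ½mv²:
v = √(2·KE/m_e)
v = √(2 × 8.7195e-18 J / 9.10938 × 10⁻³¹ kg)
v = 4.38e+06 m/s

This is approximately 1.46% the speed of light.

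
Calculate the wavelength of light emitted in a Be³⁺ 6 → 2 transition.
25.629 nm

First, find the transition energy using E_n = -13.6057 Z² / n² eV:
E_6 = -13.6057 × 4² / 6² = -6.04698 eV
E_2 = -13.6057 × 4² / 2² = -54.42280 eV

Photon energy: |ΔE| = |E_2 - E_6| = 48.37582 eV

Convert to wavelength using E = hc/λ with hc = 1239.84 eV·nm:
λ = hc/E = 1239.84 eV·nm / 48.37582 eV
λ = 25.629 nm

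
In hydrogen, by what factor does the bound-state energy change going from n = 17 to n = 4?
18.0625

Using E_n = -13.6057 Z² / n² eV with Z = 1:

E_4 = -13.6057 / 4² = -13.6057 / 16 = -0.8503562500 eV
E_17 = -13.6057 / 17² = -13.6057 / 289 = -0.0470785467 eV

The ratio is:
E_4/E_17 = (-0.8503562500) / (-0.0470785467)
E_4/E_17 = (-13.6057/16) / (-13.6057/289)
E_4/E_17 = 289/16
E_4/E_17 = 18.0625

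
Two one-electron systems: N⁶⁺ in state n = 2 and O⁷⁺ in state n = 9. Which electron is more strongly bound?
N⁶⁺ at n = 2 (E = -166.669825 eV)

Using E_n = -13.6057 Z² / n² eV:

N⁶⁺ (Z = 7) at n = 2:
E = -13.6057 × 7² / 2² = -13.6057 × 49 / 4 = -166.669825000 eV

O⁷⁺ (Z = 8) at n = 9:
E = -13.6057 × 8² / 9² = -13.6057 × 64 / 81 = -10.750182716 eV

Since -166.669825000 eV < -10.750182716 eV,
N⁶⁺ at n = 2 is more tightly bound (requires more energy to ionize).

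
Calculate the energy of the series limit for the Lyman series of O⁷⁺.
870.7648 eV

The series limit corresponds to the transition from n = ∞ to n = 1.
This is the highest energy (shortest wavelength) transition in the Lyman series.

E_∞ = 0 eV
E_1 = -13.6057 × 8² / 1² = -870.7648 eV

Energy at series limit:
ΔE = E_∞ - E_1 = 0 - (-870.7648) = 870.7648 eV

This energy equals the ionization energy from the n = 1 state of O⁷⁺.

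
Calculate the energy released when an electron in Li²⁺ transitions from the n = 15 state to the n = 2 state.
30.069 eV

The energy levels are E_n = -13.6057 Z² eV / n².

Energy at n = 15: E_15 = -13.6057 × 3² / 15² = -0.544228 eV
Energy at n = 2: E_2 = -13.6057 × 3² / 2² = -30.612825 eV

For emission (electron falling to lower state), the photon energy is:
E_photon = E_15 - E_2 = |-0.544228 - (-30.612825)|
E_photon = 30.069 eV

This energy is carried away by the emitted photon.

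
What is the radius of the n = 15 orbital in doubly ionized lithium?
3.968829 nm (or 39.688291 Å)

The Bohr radius formula is:
r_n = n² a₀ / Z

where a₀ = 0.052917721 nm is the Bohr radius.

For Li²⁺ (Z = 3) at n = 15:
r_15 = 15² × 0.052917721 nm / 3
r_15 = 225 × 0.052917721 nm / 3
r_15 = 11.9064872 nm / 3
r_15 = 3.968829 nm

The electron orbits at approximately 3.968829 nm from the nucleus.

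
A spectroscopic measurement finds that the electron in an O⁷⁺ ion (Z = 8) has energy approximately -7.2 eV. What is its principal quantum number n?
n = 11

The exact energy levels follow E_n = -13.6057 Z² / n² eV with Z = 8.

The measured value (-7.2 eV) is reported to only 2 significant figures, so we must test candidate n values and see which one matches to that precision.

Candidate energies:
  n = 9:  E = -13.6057 × 8² / 9² = -10.75018 eV
  n = 10:  E = -13.6057 × 8² / 10² = -8.70765 eV
  n = 11:  E = -13.6057 × 8² / 11² = -7.19640 eV  ← matches
  n = 12:  E = -13.6057 × 8² / 12² = -6.04698 eV
  n = 13:  E = -13.6057 × 8² / 13² = -5.15245 eV

Checking against the measurement of -7.2 eV (2 sig figs), only n = 11 agrees:
E_11 = -7.19640 eV, which rounds to -7.2 eV ✓

Therefore n = 11.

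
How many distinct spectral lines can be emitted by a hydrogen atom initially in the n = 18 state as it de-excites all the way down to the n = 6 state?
78

The electron can occupy levels n = 6, 7, ..., 18 during de-excitation — that is m = 18 - 6 + 1 = 13 distinct levels.

The number of distinct spectral lines equals the number of ways to choose 2 of these m levels (each pair gives one possible emission transition):

Number of lines = m(m-1)/2 = 13×12/2 = 78

These correspond to all possible transitions between the 13 levels:
18 → 17, 18 → 16, 18 → 15, 18 → 14, 18 → 13, 18 → 12, 18 → 11, 18 → 10...

Each transition produces a photon with a unique energy (and thus wavelength). This count does not depend on Z.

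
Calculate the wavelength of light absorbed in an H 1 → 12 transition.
91.76 nm

First, find the transition energy using E_n = -13.6057 / n² eV:
E_1 = -13.6057 / 1² = -13.6057 eV
E_12 = -13.6057 / 12² = -0.0945 eV

Photon energy: |ΔE| = |E_12 - E_1| = 13.5112 eV

Convert to wavelength using E = hc/λ with hc = 1239.84 eV·nm:
λ = hc/E = 1239.84 eV·nm / 13.5112 eV
λ = 91.76 nm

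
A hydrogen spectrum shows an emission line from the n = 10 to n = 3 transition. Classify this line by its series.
Paschen series

The spectral series in hydrogen are named based on the final (lower) energy level:
- Lyman series: n_final = 1 (ultraviolet)
- Balmer series: n_final = 2 (visible/near-UV)
- Paschen series: n_final = 3 (infrared)
- Brackett series: n_final = 4 (infrared)
- Pfund series: n_final = 5 (far infrared)

Since this transition ends at n = 3, it belongs to the Paschen series.

For reference, this 10 → 3 line has photon energy
ΔE = 13.6057 eV × (1/3² - 1/10²) = 1.375687 eV,
corresponding to wavelength λ = hc/ΔE = 1239.84 eV·nm / 1.375687 eV = 901.25 nm in the infrared region.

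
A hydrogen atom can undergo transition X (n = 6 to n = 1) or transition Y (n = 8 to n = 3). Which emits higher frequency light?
6 → 1

Calculate the energy for each transition:

Transition 6 → 1:
ΔE₁ = |E_1 - E_6| = |-13.6057/1² - (-13.6057/6²)|
ΔE₁ = |-13.605700000000 - (-0.377936111111)| = 13.227763889 eV

Transition 8 → 3:
ΔE₂ = |E_3 - E_8| = |-13.6057/3² - (-13.6057/8²)|
ΔE₂ = |-1.511744444444 - (-0.212589062500)| = 1.299155382 eV

Since 13.227763889 eV > 1.299155382 eV, the transition 6 → 1 emits the more energetic photon.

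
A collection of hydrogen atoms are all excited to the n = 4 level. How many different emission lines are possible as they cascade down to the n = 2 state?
3

The electron can occupy levels n = 2, 3, ..., 4 during de-excitation — that is m = 4 - 2 + 1 = 3 distinct levels.

The number of distinct spectral lines equals the number of ways to choose 2 of these m levels (each pair gives one possible emission transition):

Number of lines = m(m-1)/2 = 3×2/2 = 3

These correspond to all possible transitions between the 3 levels:
4 → 3, 4 → 2, 3 → 2

Each transition produces a photon with a unique energy (and thus wavelength). This count does not depend on Z.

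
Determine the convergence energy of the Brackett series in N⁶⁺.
41.667456 eV

The series limit corresponds to the transition from n = ∞ to n = 4.
This is the highest energy (shortest wavelength) transition in the Brackett series.

E_∞ = 0 eV
E_4 = -13.6057 × 7² / 4² = -41.667456 eV

Energy at series limit:
ΔE = E_∞ - E_4 = 0 - (-41.667456) = 41.667456 eV

This energy equals the ionization energy from the n = 4 state of N⁶⁺.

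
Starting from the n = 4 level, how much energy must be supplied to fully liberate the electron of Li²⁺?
7.653206 eV

The ionization energy is the energy needed to remove the electron completely (n → ∞).

For a hydrogen-like ion with Z = 3, E_n = -13.6057 Z² / n² eV.

At n = 4: E_4 = -13.6057 × 3² / 4² = -7.653206250 eV
At n = ∞: E_∞ = 0 eV

Ionization energy = E_∞ - E_4 = 0 - (-7.653206250) = 7.653206250 eV
Ionization energy ≈ 7.653206 eV

This is also called the binding energy of the electron in state n = 4.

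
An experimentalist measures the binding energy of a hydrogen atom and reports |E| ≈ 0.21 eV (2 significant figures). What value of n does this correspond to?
n = 8

The exact energy levels follow E_n = -13.6057 eV / n².

The measured value (-0.21 eV) is reported to only 2 significant figures, so we must test candidate n values and see which one matches to that precision.

Candidate energies:
  n = 6:  E = -13.6057/6² = -0.37794 eV
  n = 7:  E = -13.6057/7² = -0.27767 eV
  n = 8:  E = -13.6057/8² = -0.21259 eV  ← matches
  n = 9:  E = -13.6057/9² = -0.16797 eV
  n = 10:  E = -13.6057/10² = -0.13606 eV

Checking against the measurement of -0.21 eV (2 sig figs), only n = 8 agrees:
E_8 = -0.21259 eV, which rounds to -0.21 eV ✓

Therefore n = 8.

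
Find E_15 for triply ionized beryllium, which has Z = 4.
-0.967516 eV

For hydrogen-like ions, the energy levels scale with Z²:
E_n = -13.6057 Z² / n² eV

For Be³⁺ (Z = 4) at n = 15:
E_15 = -13.6057 × 4² / 15²
E_15 = -13.6057 × 16 / 225
E_15 = -217.6912 / 225
E_15 = -0.967516 eV

The energy is 16 times more negative than hydrogen at the same n due to the stronger nuclear charge.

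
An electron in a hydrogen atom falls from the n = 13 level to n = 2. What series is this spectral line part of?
Balmer series

The spectral series in hydrogen are named based on the final (lower) energy level:
- Lyman series: n_final = 1 (ultraviolet)
- Balmer series: n_final = 2 (visible/near-UV)
- Paschen series: n_final = 3 (infrared)
- Brackett series: n_final = 4 (infrared)
- Pfund series: n_final = 5 (far infrared)

Since this transition ends at n = 2, it belongs to the Balmer series.

For reference, this 13 → 2 line has photon energy
ΔE = 13.6057 eV × (1/2² - 1/13²) = 3.3209179 eV,
corresponding to wavelength λ = hc/ΔE = 1239.84 eV·nm / 3.3209179 eV = 373.343 nm in the visible/near-UV region.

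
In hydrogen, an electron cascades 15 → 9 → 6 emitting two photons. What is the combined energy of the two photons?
0.317466 eV

The energy levels of hydrogen are E_n = -13.6057 / n² eV.

First transition (15 → 9):
ΔE₁ = |E_9 - E_15|
ΔE₁ = |-0.167971604938 - (-0.060469777778)| = 0.107501827 eV

Second transition (9 → 6):
ΔE₂ = |E_6 - E_9|
ΔE₂ = |-0.377936111111 - (-0.167971604938)| = 0.209964506 eV

Total energy released:
E_total = ΔE₁ + ΔE₂ = 0.107501827 + 0.209964506 = 0.317466 eV

Note: This equals the direct transition 15 → 6: 0.317466 eV ✓
Energy is conserved regardless of the path taken.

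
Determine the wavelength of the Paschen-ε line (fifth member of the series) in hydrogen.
954.3431 nm

The lines of a series are numbered from the longest wavelength (smallest ΔE) outward; the fifth line is the transition from n = n_f + 5 to n_f.
The Paschen series has all transitions ending at n_f = 3.

For H, the fifth line (ε-line) is the jump from n = 8 to n = 3:
E_8 = -13.6057 / 8² = -0.21258906 eV
E_3 = -13.6057 / 3² = -1.51174444 eV
ΔE = E_8 - E_3 = 1.29915538 eV

λ = hc/E = 1239.84 eV·nm / 1.29915538 eV
λ = 954.3431 nm

This is the ε-line of the Paschen series in H.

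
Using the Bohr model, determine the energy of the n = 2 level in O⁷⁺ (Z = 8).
-217.69120 eV

For hydrogen-like ions, the energy levels scale with Z²:
E_n = -13.6057 Z² / n² eV

For O⁷⁺ (Z = 8) at n = 2:
E_2 = -13.6057 × 8² / 2²
E_2 = -13.6057 × 64 / 4
E_2 = -870.7648 / 4
E_2 = -217.69120 eV

The energy is 64 times more negative than hydrogen at the same n due to the stronger nuclear charge.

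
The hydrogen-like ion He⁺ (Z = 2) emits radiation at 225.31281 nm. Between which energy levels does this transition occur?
n = 10 → n = 3

First, find the photon energy from the wavelength (hc = 1239.84 eV·nm):
E = hc/λ = 1239.84 eV·nm / 225.31281 nm = 5.5027497 eV

The energy levels of He⁺ satisfy E_n = -13.6057 × 2² / n² eV, so an emission n_i → n_f releases
ΔE = 13.6057 × 2² × (1/n_f² − 1/n_i²) eV.

Setting ΔE equal to the photon energy:
1/n_f² − 1/n_i² = 5.5027497 / (13.6057 × 2²) = 0.10111111

Since 1/n_i² must be positive, we need 1/n_f² > 0.10111111, i.e. n_f ≤ 3. For each allowed n_f, solve n_i = (1/n_f² − 0.10111111)^(−1/2) and check whether it is a whole number:
  n_f = 1: 1/n_i² = 1.00000000 − 0.10111111 = 0.89888889 → n_i = 1.055  (not an integer) ✗
  n_f = 2: 1/n_i² = 0.25000000 − 0.10111111 = 0.14888889 → n_i = 2.592  (not an integer) ✗
  n_f = 3: 1/n_i² = 0.11111111 − 0.10111111 = 0.01000000 → n_i = 10.000  → integer, n_i = 10 ✓

Only n_f = 3 gives an integer upper level, n_i = 10.

The transition is from n = 10 to n = 3 (emission).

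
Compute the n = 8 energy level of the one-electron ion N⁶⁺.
-10.417 eV

For hydrogen-like ions, the energy levels scale with Z²:
E_n = -13.6057 Z² / n² eV

For N⁶⁺ (Z = 7) at n = 8:
E_8 = -13.6057 × 7² / 8²
E_8 = -13.6057 × 49 / 64
E_8 = -666.6793 / 64
E_8 = -10.417 eV

The energy is 49 times more negative than hydrogen at the same n due to the stronger nuclear charge.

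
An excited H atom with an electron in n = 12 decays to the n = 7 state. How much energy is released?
0.183 eV

The energy levels are E_n = -13.6057 eV / n².

Energy at n = 12: E_12 = -13.6057 / 12² = -0.094484 eV
Energy at n = 7: E_7 = -13.6057 / 7² = -0.277667 eV

For emission (electron falling to lower state), the photon energy is:
E_photon = E_12 - E_7 = |-0.094484 - (-0.277667)|
E_photon = 0.183 eV

This energy is carried away by the emitted photon.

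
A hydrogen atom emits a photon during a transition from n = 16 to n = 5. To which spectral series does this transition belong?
Pfund series

The spectral series in hydrogen are named based on the final (lower) energy level:
- Lyman series: n_final = 1 (ultraviolet)
- Balmer series: n_final = 2 (visible/near-UV)
- Paschen series: n_final = 3 (infrared)
- Brackett series: n_final = 4 (infrared)
- Pfund series: n_final = 5 (far infrared)

Since this transition ends at n = 5, it belongs to the Pfund series.

For reference, this 16 → 5 line has photon energy
ΔE = 13.6057 eV × (1/5² - 1/16²) = 0.49108073438 eV,
corresponding to wavelength λ = hc/ΔE = 1239.84 eV·nm / 0.49108073438 eV = 2524.71725 nm in the far infrared region.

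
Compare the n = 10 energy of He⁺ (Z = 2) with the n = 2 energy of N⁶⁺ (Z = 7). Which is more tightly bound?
N⁶⁺ at n = 2 (E = -166.669825 eV)

Using E_n = -13.6057 Z² / n² eV:

He⁺ (Z = 2) at n = 10:
E = -13.6057 × 2² / 10² = -13.6057 × 4 / 100 = -0.544228000 eV

N⁶⁺ (Z = 7) at n = 2:
E = -13.6057 × 7² / 2² = -13.6057 × 49 / 4 = -166.669825000 eV

Since -166.669825000 eV < -0.544228000 eV,
N⁶⁺ at n = 2 is more tightly bound (requires more energy to ionize).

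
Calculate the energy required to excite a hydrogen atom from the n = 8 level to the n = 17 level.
0.17 eV

The energy levels of a hydrogen-like atom are E_n = -13.6057 eV / n².

Energy at n = 8: E_8 = -13.6057 / 8² = -0.21259 eV
Energy at n = 17: E_17 = -13.6057 / 17² = -0.04708 eV

The excitation energy is the difference:
ΔE = E_17 - E_8
ΔE = -0.04708 - (-0.21259)
ΔE = 0.17 eV

Since this is positive, energy must be absorbed (photon absorption).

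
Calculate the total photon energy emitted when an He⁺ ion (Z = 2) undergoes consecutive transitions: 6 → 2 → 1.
52.911056 eV

The energy levels of He⁺ are E_n = -13.6057 × 2² / n² eV.

First transition (6 → 2):
ΔE₁ = |E_2 - E_6|
ΔE₁ = |-13.605700000000 - (-1.511744444444)| = 12.093955556 eV

Second transition (2 → 1):
ΔE₂ = |E_1 - E_2|
ΔE₂ = |-54.422800000000 - (-13.605700000000)| = 40.817100000 eV

Total energy released:
E_total = ΔE₁ + ΔE₂ = 12.093955556 + 40.817100000 = 52.911056 eV

Note: This equals the direct transition 6 → 1: 52.911056 eV ✓
Energy is conserved regardless of the path taken.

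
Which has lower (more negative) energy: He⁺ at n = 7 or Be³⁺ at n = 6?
Be³⁺ at n = 6 (E = -6.0470 eV)

Using E_n = -13.6057 Z² / n² eV:

He⁺ (Z = 2) at n = 7:
E = -13.6057 × 2² / 7² = -13.6057 × 4 / 49 = -1.1106694 eV

Be³⁺ (Z = 4) at n = 6:
E = -13.6057 × 4² / 6² = -13.6057 × 16 / 36 = -6.0469778 eV

Since -6.0469778 eV < -1.1106694 eV,
Be³⁺ at n = 6 is more tightly bound (requires more energy to ionize).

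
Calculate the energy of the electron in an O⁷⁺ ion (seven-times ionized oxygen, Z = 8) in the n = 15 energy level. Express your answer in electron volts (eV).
-3.87 eV

The energy levels of a hydrogen-like atom are given by:
E_n = -13.6057 Z² / n² eV  (with Z = 8 for O⁷⁺)

For n = 15:
E_15 = -13.6057 × 8² / 15²
E_15 = -13.6057 × 64 / 225
E_15 = -3.87 eV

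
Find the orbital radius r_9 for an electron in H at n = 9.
4.2863 nm (or 42.8633 Å)

The Bohr radius formula is:
r_n = n² a₀ / Z

where a₀ = 0.0529177 nm is the Bohr radius.

For H (Z = 1) at n = 9:
r_9 = 9² × 0.0529177 nm / 1
r_9 = 81 × 0.0529177 nm / 1
r_9 = 4.28633 nm / 1
r_9 = 4.2863 nm

The electron orbits at approximately 4.2863 nm from the nucleus.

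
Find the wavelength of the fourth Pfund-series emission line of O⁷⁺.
51.4875 nm

The lines of a series are numbered from the longest wavelength (smallest ΔE) outward; the fourth line is the transition from n = n_f + 4 to n_f.
The Pfund series has all transitions ending at n_f = 5.

For O⁷⁺ (Z = 8), the fourth line (δ-line) is the jump from n = 9 to n = 5:
E_9 = -13.6057 × 8² / 9² = -10.750183 eV
E_5 = -13.6057 × 8² / 5² = -34.830592 eV
ΔE = E_9 - E_5 = 24.080409 eV

λ = hc/E = 1239.84 eV·nm / 24.080409 eV
λ = 51.4875 nm

This is the δ-line of the Pfund series in O⁷⁺.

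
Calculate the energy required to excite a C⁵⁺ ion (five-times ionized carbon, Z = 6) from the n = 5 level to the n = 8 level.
11.939002 eV

The energy levels of a hydrogen-like atom are E_n = -13.6057 Z² eV / n².

Energy at n = 5: E_5 = -13.6057 × 6² / 5² = -19.592208000 eV
Energy at n = 8: E_8 = -13.6057 × 6² / 8² = -7.653206250 eV

The excitation energy is the difference:
ΔE = E_8 - E_5
ΔE = -7.653206250 - (-19.592208000)
ΔE = 11.939002 eV

Since this is positive, energy must be absorbed (photon absorption).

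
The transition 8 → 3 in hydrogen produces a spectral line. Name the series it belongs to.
Paschen series

The spectral series in hydrogen are named based on the final (lower) energy level:
- Lyman series: n_final = 1 (ultraviolet)
- Balmer series: n_final = 2 (visible/near-UV)
- Paschen series: n_final = 3 (infrared)
- Brackett series: n_final = 4 (infrared)
- Pfund series: n_final = 5 (far infrared)

Since this transition ends at n = 3, it belongs to the Paschen series.

For reference, this 8 → 3 line has photon energy
ΔE = 13.6057 eV × (1/3² - 1/8²) = 1.299155382 eV,
corresponding to wavelength λ = hc/ΔE = 1239.84 eV·nm / 1.299155382 eV = 954.34312 nm in the infrared region.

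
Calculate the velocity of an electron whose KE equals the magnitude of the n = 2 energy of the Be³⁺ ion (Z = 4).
4.3754e+06 m/s (or 1.459471% of c)

The binding energy at n = 2 for Be³⁺ is:
E_2 = -13.6057 × 4²/2² = -54.42280000 eV
|E_2| = 54.42280000 eV

Convert to Joules:
KE = 54.42280000 eV × (1.602177 × 10⁻¹⁹ J/eV) = 8.719496e-18 J

Using KE = ½mv²:
v = √(2·KE/m_e)
v = √(2 × 8.719496e-18 J / 9.10938 × 10⁻³¹ kg)
v = 4.3754e+06 m/s

This is approximately 1.459471% the speed of light.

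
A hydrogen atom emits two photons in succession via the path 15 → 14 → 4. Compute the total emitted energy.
0.7899 eV

The energy levels of hydrogen are E_n = -13.6057 / n² eV.

First transition (15 → 14):
ΔE₁ = |E_14 - E_15|
ΔE₁ = |-0.0694168367 - (-0.0604697778)| = 0.0089471 eV

Second transition (14 → 4):
ΔE₂ = |E_4 - E_14|
ΔE₂ = |-0.8503562500 - (-0.0694168367)| = 0.7809394 eV

Total energy released:
E_total = ΔE₁ + ΔE₂ = 0.0089471 + 0.7809394 = 0.7899 eV

Note: This equals the direct transition 15 → 4: 0.7899 eV ✓
Energy is conserved regardless of the path taken.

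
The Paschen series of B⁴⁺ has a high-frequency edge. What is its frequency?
9.14e+15 Hz

The series limit corresponds to the transition from n = ∞ to n = 3.
This is the highest energy (shortest wavelength) transition in the Paschen series.

E_∞ = 0 eV
E_3 = -13.6057 × 5² / 3² = -37.79361111 eV

Energy at series limit:
ΔE = E_∞ - E_3 = 0 - (-37.79361111) = 37.79361111 eV
E = 37.79361111 eV × (1.602177 × 10⁻¹⁹ J/eV) = 6.0552e-18 J
f = E/h = 6.0552e-18 J / (6.62607 × 10⁻³⁴ J·s) = 9.14e+15 Hz

This energy equals the ionization energy from the n = 3 state of B⁴⁺.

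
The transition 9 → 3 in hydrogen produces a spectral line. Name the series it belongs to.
Paschen series

The spectral series in hydrogen are named based on the final (lower) energy level:
- Lyman series: n_final = 1 (ultraviolet)
- Balmer series: n_final = 2 (visible/near-UV)
- Paschen series: n_final = 3 (infrared)
- Brackett series: n_final = 4 (infrared)
- Pfund series: n_final = 5 (far infrared)

Since this transition ends at n = 3, it belongs to the Paschen series.

For reference, this 9 → 3 line has photon energy
ΔE = 13.6057 eV × (1/3² - 1/9²) = 1.343773 eV,
corresponding to wavelength λ = hc/ΔE = 1239.84 eV·nm / 1.343773 eV = 922.66 nm in the infrared region.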